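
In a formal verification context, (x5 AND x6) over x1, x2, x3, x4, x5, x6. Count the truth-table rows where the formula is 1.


Formula: (x5 AND x6) over 6 vars (64 rows)
Evaluate each row (x1, x2, x3, x4, x5, x6 as bits, MSB first):
  row 0 [000000]: (0 AND 0) -> 0
  row 1 [000001]: (0 AND 1) -> 0
  row 2 [000010]: (1 AND 0) -> 0
  row 3 [000011]: (1 AND 1) -> 1
  row 4 [000100]: (0 AND 0) -> 0
  (every remaining row is evaluated the same way; all 64 results are listed next)
Full result column, 8 rows per line (x1,x2,x3 fixed per line; x4,x5,x6 runs 000..111 left to right):
  rows 0-7 [x1,x2,x3=000]: 00010001  (ones: 2)
  rows 8-15 [x1,x2,x3=001]: 00010001  (ones: 2)
  rows 16-23 [x1,x2,x3=010]: 00010001  (ones: 2)
  rows 24-31 [x1,x2,x3=011]: 00010001  (ones: 2)
  rows 32-39 [x1,x2,x3=100]: 00010001  (ones: 2)
  rows 40-47 [x1,x2,x3=101]: 00010001  (ones: 2)
  rows 48-55 [x1,x2,x3=110]: 00010001  (ones: 2)
  rows 56-63 [x1,x2,x3=111]: 00010001  (ones: 2)
Count of 1-rows = 2+2+2+2+2+2+2+2 = 16

16


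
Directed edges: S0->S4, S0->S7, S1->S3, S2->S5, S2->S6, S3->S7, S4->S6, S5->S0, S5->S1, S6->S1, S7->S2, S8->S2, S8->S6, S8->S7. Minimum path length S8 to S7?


BFS layer-by-layer from S8:
  dist 0: {S8}
  dist 1: {S2, S6, S7}
  -> S7 reached at distance 1
Shortest path length = 1

1


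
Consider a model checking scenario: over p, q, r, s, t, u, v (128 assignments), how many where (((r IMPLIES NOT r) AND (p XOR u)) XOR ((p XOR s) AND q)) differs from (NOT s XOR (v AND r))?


F1 = (((r IMPLIES NOT r) AND (p XOR u)) XOR ((p XOR s) AND q))
F2 = (NOT s XOR (v AND r))
Evaluate both on each of 128 rows (bits = p,q,r,s,t,u,v):
  row 0 [0000000]: F1=0 F2=1 (differ) -> 1
  row 1 [0000001]: F1=0 F2=1 (differ) -> 1
  row 2 [0000010]: F1=1 F2=1 -> 0
  row 3 [0000011]: F1=1 F2=1 -> 0
  row 4 [0000100]: F1=0 F2=1 (differ) -> 1
  (every remaining row is evaluated the same way; all 128 results are listed next)
Full result column, 8 rows per line (p,q,r,s fixed per line; t,u,v runs 000..111 left to right):
  rows 0-7 [p,q,r,s=0000]: 11001100  (ones: 4)
  rows 8-15 [p,q,r,s=0001]: 00110011  (ones: 4)
  rows 16-23 [p,q,r,s=0010]: 10101010  (ones: 4)
  rows 24-31 [p,q,r,s=0011]: 01010101  (ones: 4)
  rows 32-39 [p,q,r,s=0100]: 11001100  (ones: 4)
  rows 40-47 [p,q,r,s=0101]: 11001100  (ones: 4)
  rows 48-55 [p,q,r,s=0110]: 10101010  (ones: 4)
  rows 56-63 [p,q,r,s=0111]: 10101010  (ones: 4)
  rows 64-71 [p,q,r,s=1000]: 00110011  (ones: 4)
  rows 72-79 [p,q,r,s=1001]: 11001100  (ones: 4)
  rows 80-87 [p,q,r,s=1010]: 10101010  (ones: 4)
  rows 88-95 [p,q,r,s=1011]: 01010101  (ones: 4)
  rows 96-103 [p,q,r,s=1100]: 11001100  (ones: 4)
  rows 104-111 [p,q,r,s=1101]: 11001100  (ones: 4)
  rows 112-119 [p,q,r,s=1110]: 01010101  (ones: 4)
  rows 120-127 [p,q,r,s=1111]: 01010101  (ones: 4)
Disagreements = 4+4+4+4+4+4+4+4+4+4+4+4+4+4+4+4 = 64

64


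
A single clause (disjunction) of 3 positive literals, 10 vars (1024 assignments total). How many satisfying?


Step 1: Total=2^10=1024
Step 2: Unsat when all 3 false: 2^7=128
Step 3: Sat=1024-128=896

896


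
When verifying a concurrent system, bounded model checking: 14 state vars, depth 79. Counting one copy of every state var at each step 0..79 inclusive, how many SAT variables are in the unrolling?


BMC unrolls to depth k, creating one copy of each state var for steps 0..k.
Step count = 79 + 1 = 80 (steps 0 through 79)
Vars per step = 14
Total = 14 * 80 = 1120

1120


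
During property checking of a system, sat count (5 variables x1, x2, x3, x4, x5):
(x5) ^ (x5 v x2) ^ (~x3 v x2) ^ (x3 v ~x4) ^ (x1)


CNF with 5 clauses over 5 vars (32 assignments).
An assignment satisfies CNF iff every clause has >=1 true literal.
Check each row (bits = x1,x2,x3,x4,x5; clause T/F shown):
  row 0 [00000]: clauses=FFTTF -> 0
  row 1 [00001]: clauses=TTTTF -> 0
  row 2 [00010]: clauses=FFTFF -> 0
  row 3 [00011]: clauses=TTTFF -> 0
  row 4 [00100]: clauses=FFFTF -> 0
  row 5 [00101]: clauses=TTFTF -> 0
  row 6 [00110]: clauses=FFFTF -> 0
  row 7 [00111]: clauses=TTFTF -> 0
  row 8 [01000]: clauses=FTTTF -> 0
  row 9 [01001]: clauses=TTTTF -> 0
  row 10 [01010]: clauses=FTTFF -> 0
  row 11 [01011]: clauses=TTTFF -> 0
  row 12 [01100]: clauses=FTTTF -> 0
  row 13 [01101]: clauses=TTTTF -> 0
  row 14 [01110]: clauses=FTTTF -> 0
  row 15 [01111]: clauses=TTTTF -> 0
  row 16 [10000]: clauses=FFTTT -> 0
  row 17 [10001]: clauses=TTTTT -> 1
  row 18 [10010]: clauses=FFTFT -> 0
  row 19 [10011]: clauses=TTTFT -> 0
  row 20 [10100]: clauses=FFFTT -> 0
  row 21 [10101]: clauses=TTFTT -> 0
  row 22 [10110]: clauses=FFFTT -> 0
  row 23 [10111]: clauses=TTFTT -> 0
  row 24 [11000]: clauses=FTTTT -> 0
  row 25 [11001]: clauses=TTTTT -> 1
  row 26 [11010]: clauses=FTTFT -> 0
  row 27 [11011]: clauses=TTTFT -> 0
  row 28 [11100]: clauses=FTTTT -> 0
  row 29 [11101]: clauses=TTTTT -> 1
  row 30 [11110]: clauses=FTTTT -> 0
  row 31 [11111]: clauses=TTTTT -> 1
Full result column, 8 rows per line (x1,x2 fixed per line; x3,x4,x5 runs 000..111 left to right):
  rows 0-7 [x1,x2=00]: 00000000  (ones: 0)
  rows 8-15 [x1,x2=01]: 00000000  (ones: 0)
  rows 16-23 [x1,x2=10]: 01000000  (ones: 1)
  rows 24-31 [x1,x2=11]: 01000101  (ones: 3)
Satisfying assignments = 0+0+1+3 = 4

4


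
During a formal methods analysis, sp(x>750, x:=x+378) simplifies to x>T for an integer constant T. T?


Formula: sp(P, x:=E) = exists old_x. (x = E[old_x/x]) AND P[old_x/x] (old_x is the value of x before the assignment; eliminate old_x by solving x = E[old_x/x] for old_x)
Step 1: Precondition P: x>750, i.e. old_x > 750
Step 2: Assignment gives x = old_x + 378, so old_x = x - 378
Step 3: Substitute into P: x - 378 > 750
Step 4: Simplify: x > 750+378 = 1128

1128


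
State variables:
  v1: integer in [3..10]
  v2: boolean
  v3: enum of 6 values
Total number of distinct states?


State space = product of domain sizes of all variables.
Domain sizes:
  v1 (integer in [3..10]): 8
  v2 (boolean): 2
  v3 (enum of 6 values): 6
Product = 8 * 2 * 6 = 96

96


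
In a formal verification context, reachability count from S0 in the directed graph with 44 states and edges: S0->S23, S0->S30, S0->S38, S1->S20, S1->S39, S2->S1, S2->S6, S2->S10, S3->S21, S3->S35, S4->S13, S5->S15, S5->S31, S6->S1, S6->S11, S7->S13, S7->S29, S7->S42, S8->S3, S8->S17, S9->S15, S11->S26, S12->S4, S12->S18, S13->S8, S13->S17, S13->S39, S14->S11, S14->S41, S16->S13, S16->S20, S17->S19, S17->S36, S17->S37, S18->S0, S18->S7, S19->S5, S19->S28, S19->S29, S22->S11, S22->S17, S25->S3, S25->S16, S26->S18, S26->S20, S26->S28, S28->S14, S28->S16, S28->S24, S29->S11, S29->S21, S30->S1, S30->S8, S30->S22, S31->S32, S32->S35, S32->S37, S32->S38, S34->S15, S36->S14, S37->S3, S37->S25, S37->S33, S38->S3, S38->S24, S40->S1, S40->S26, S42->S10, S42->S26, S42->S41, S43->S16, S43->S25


BFS from S0:
  layer 0: {S0}
  layer 1: {S23, S30, S38}
  layer 2: {S1, S3, S8, S22, S24}
  layer 3: {S11, S17, S20, S21, S35, S39}
  layer 4: {S19, S26, S36, S37}
  layer 5: {S5, S14, S18, S25, S28, S29, S33}
  layer 6: {S7, S15, S16, S31, S41}
  layer 7: {S13, S32, S42}
  layer 8: {S10}
Reachable set: {S0, S1, S3, S5, S7, S8, S10, S11, S13, S14, S15, S16, S17, S18, S19, S20, S21, S22, S23, S24, S25, S26, S28, S29, S30, S31, S32, S33, S35, S36, S37, S38, S39, S41, S42}
Count = 35

35


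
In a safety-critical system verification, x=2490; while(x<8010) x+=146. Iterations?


Step 1: x goes from 2490 toward 8010 by 146; the body runs while x<8010, so iterations = ceil((bound-start)/step)
Step 2: Distance=5520
Step 3: ceil(5520/146)=38

38


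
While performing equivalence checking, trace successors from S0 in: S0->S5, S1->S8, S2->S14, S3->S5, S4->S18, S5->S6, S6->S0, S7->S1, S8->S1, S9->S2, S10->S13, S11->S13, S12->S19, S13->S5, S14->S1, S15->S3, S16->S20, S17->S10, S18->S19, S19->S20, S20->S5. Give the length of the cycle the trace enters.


Trace from S0 until a state repeats:
  S0 -> S5 -> S6 -> S0
S0 first seen at step 0, revisited at step 3.
Cycle length = 3 - 0 = 3

3


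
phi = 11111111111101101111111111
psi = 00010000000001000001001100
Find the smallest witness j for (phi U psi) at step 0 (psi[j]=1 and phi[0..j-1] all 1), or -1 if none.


(phi U psi) at 0: need smallest j with psi[j]=1 and phi[i]=1 for all i in [0,j).
Scan from step 0:
  step 0: phi=1, psi=0 -> continue
  step 1: phi=1, psi=0 -> continue
  step 2: phi=1, psi=0 -> continue
  step 3: psi=1 and phi held for [0,3) -> witness found
Witness step = 3

3


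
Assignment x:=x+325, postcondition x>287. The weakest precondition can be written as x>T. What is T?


Formula: wp(x:=E, P) = P[E/x] (substitute E for x in postcondition)
Step 1: Postcondition: x>287
Step 2: Substitute x+325 for x: x+325>287
Step 3: Solve for x: x > 287-325 = -38

-38


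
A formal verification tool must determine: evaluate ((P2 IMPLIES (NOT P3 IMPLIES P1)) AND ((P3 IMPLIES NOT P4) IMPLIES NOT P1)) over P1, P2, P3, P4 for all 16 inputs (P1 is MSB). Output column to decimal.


Formula: ((P2 IMPLIES (NOT P3 IMPLIES P1)) AND ((P3 IMPLIES NOT P4) IMPLIES NOT P1)) over P1, P2, P3, P4 (16 rows)
Evaluate each row (bits = P1,P2,P3,P4, MSB first):
  row 0 [0000]: ((0 IMPLIES (NOT 0 IMPLIES 0)) AND ((0 IMPLIES NOT 0) IMPLIES NOT 0)) -> 1
  row 1 [0001]: ((0 IMPLIES (NOT 0 IMPLIES 0)) AND ((0 IMPLIES NOT 1) IMPLIES NOT 0)) -> 1
  row 2 [0010]: ((0 IMPLIES (NOT 1 IMPLIES 0)) AND ((1 IMPLIES NOT 0) IMPLIES NOT 0)) -> 1
  row 3 [0011]: ((0 IMPLIES (NOT 1 IMPLIES 0)) AND ((1 IMPLIES NOT 1) IMPLIES NOT 0)) -> 1
  row 4 [0100]: ((1 IMPLIES (NOT 0 IMPLIES 0)) AND ((0 IMPLIES NOT 0) IMPLIES NOT 0)) -> 0
  row 5 [0101]: ((1 IMPLIES (NOT 0 IMPLIES 0)) AND ((0 IMPLIES NOT 1) IMPLIES NOT 0)) -> 0
  row 6 [0110]: ((1 IMPLIES (NOT 1 IMPLIES 0)) AND ((1 IMPLIES NOT 0) IMPLIES NOT 0)) -> 1
  row 7 [0111]: ((1 IMPLIES (NOT 1 IMPLIES 0)) AND ((1 IMPLIES NOT 1) IMPLIES NOT 0)) -> 1
  row 8 [1000]: ((0 IMPLIES (NOT 0 IMPLIES 1)) AND ((0 IMPLIES NOT 0) IMPLIES NOT 1)) -> 0
  row 9 [1001]: ((0 IMPLIES (NOT 0 IMPLIES 1)) AND ((0 IMPLIES NOT 1) IMPLIES NOT 1)) -> 0
  row 10 [1010]: ((0 IMPLIES (NOT 1 IMPLIES 1)) AND ((1 IMPLIES NOT 0) IMPLIES NOT 1)) -> 0
  row 11 [1011]: ((0 IMPLIES (NOT 1 IMPLIES 1)) AND ((1 IMPLIES NOT 1) IMPLIES NOT 1)) -> 1
  row 12 [1100]: ((1 IMPLIES (NOT 0 IMPLIES 1)) AND ((0 IMPLIES NOT 0) IMPLIES NOT 1)) -> 0
  row 13 [1101]: ((1 IMPLIES (NOT 0 IMPLIES 1)) AND ((0 IMPLIES NOT 1) IMPLIES NOT 1)) -> 0
  row 14 [1110]: ((1 IMPLIES (NOT 1 IMPLIES 1)) AND ((1 IMPLIES NOT 0) IMPLIES NOT 1)) -> 0
  row 15 [1111]: ((1 IMPLIES (NOT 1 IMPLIES 1)) AND ((1 IMPLIES NOT 1) IMPLIES NOT 1)) -> 1
Full result column, 4 rows per line (P1,P2 fixed per line; P3,P4 runs 00..11 left to right):
  rows 0-3 [P1,P2=00]: 1111  = hex F
  rows 4-7 [P1,P2=01]: 0011  = hex 3
  rows 8-11 [P1,P2=10]: 0001  = hex 1
  rows 12-15 [P1,P2=11]: 0001  = hex 1
Output column (row 0 .. row 15) = 1111001100010001
Output column grouped in 4s = 1111 0011 0001 0001 = 0xF311
Convert to decimal digit by digit (value = value*16 + digit):
  F -> 15
  15*16 + 3 = 243
  243*16 + 1 = 3889
  3889*16 + 1 = 62225
Decimal = 62225

62225


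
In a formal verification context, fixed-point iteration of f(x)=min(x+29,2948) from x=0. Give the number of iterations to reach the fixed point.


Step 1: x=0, cap=2948, increment=29
Step 2: x grows by 29 each step until capped at 2948; fixed point is x=2948
Step 3: iterations = ceil(2948/29) = 102

102


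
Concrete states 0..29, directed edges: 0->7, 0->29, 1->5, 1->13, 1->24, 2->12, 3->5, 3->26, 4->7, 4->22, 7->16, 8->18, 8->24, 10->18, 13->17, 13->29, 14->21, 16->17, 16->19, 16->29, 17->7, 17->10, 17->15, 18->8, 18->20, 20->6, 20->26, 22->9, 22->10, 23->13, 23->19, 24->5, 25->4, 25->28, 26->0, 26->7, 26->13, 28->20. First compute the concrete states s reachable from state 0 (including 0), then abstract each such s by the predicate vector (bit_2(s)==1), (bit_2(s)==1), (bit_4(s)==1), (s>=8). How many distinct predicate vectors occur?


BFS from 0:
Concrete reachable: {0, 5, 6, 7, 8, 10, 13, 15, 16, 17, 18, 19, 20, 24, 26, 29}
Abstract via predicates (bit_2(s)==1), (bit_2(s)==1), (bit_4(s)==1), (s>=8):
  (0,0,0,0) <- {0}
  (0,0,0,1) <- {8, 10}
  (0,0,1,1) <- {16, 17, 18, 19, 24, 26}
  (1,1,0,0) <- {5, 6, 7}
  (1,1,0,1) <- {13, 15}
  (1,1,1,1) <- {20, 29}
Distinct abstract states = 6

6


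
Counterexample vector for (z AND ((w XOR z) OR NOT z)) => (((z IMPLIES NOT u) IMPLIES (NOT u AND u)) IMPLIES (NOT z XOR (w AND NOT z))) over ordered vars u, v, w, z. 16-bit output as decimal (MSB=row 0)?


F1 = (z AND ((w XOR z) OR NOT z))
F2 = (((z IMPLIES NOT u) IMPLIES (NOT u AND u)) IMPLIES (NOT z XOR (w AND NOT z)))
Counterexample to F1=>F2 is where F1=1 and F2=0.
Evaluate each row (bits = u,v,w,z, MSB first):
  row 0 [0000]: F1=0 F2=1 -> F1&~F2 -> 0
  row 1 [0001]: F1=1 F2=1 -> F1&~F2 -> 0
  row 2 [0010]: F1=0 F2=1 -> F1&~F2 -> 0
  row 3 [0011]: F1=0 F2=1 -> F1&~F2 -> 0
  row 4 [0100]: F1=0 F2=1 -> F1&~F2 -> 0
  row 5 [0101]: F1=1 F2=1 -> F1&~F2 -> 0
  row 6 [0110]: F1=0 F2=1 -> F1&~F2 -> 0
  row 7 [0111]: F1=0 F2=1 -> F1&~F2 -> 0
  row 8 [1000]: F1=0 F2=1 -> F1&~F2 -> 0
  row 9 [1001]: F1=1 F2=0 -> F1&~F2 -> 1
  row 10 [1010]: F1=0 F2=1 -> F1&~F2 -> 0
  row 11 [1011]: F1=0 F2=0 -> F1&~F2 -> 0
  row 12 [1100]: F1=0 F2=1 -> F1&~F2 -> 0
  row 13 [1101]: F1=1 F2=0 -> F1&~F2 -> 1
  row 14 [1110]: F1=0 F2=1 -> F1&~F2 -> 0
  row 15 [1111]: F1=0 F2=0 -> F1&~F2 -> 0
Full result column, 4 rows per line (u,v fixed per line; w,z runs 00..11 left to right):
  rows 0-3 [u,v=00]: 0000  = hex 0
  rows 4-7 [u,v=01]: 0000  = hex 0
  rows 8-11 [u,v=10]: 0100  = hex 4
  rows 12-15 [u,v=11]: 0100  = hex 4
Counterexample vector (row 0 .. row 15) = 0000000001000100
Output column grouped in 4s = 0000 0000 0100 0100 = 0x0044
Convert to decimal digit by digit (value = value*16 + digit):
  0 -> 0
  0*16 + 0 = 0
  0*16 + 4 = 4
  4*16 + 4 = 68
Decimal = 68

68


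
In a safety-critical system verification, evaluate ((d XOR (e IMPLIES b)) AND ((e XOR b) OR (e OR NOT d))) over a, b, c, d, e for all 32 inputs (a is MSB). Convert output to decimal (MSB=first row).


Formula: ((d XOR (e IMPLIES b)) AND ((e XOR b) OR (e OR NOT d))) over a, b, c, d, e (32 rows)
Evaluate each row (bits = a,b,c,d,e, MSB first):
  row 0 [00000]: ((0 XOR (0 IMPLIES 0)) AND ((0 XOR 0) OR (0 OR NOT 0))) -> 1
  row 1 [00001]: ((0 XOR (1 IMPLIES 0)) AND ((1 XOR 0) OR (1 OR NOT 0))) -> 0
  row 2 [00010]: ((1 XOR (0 IMPLIES 0)) AND ((0 XOR 0) OR (0 OR NOT 1))) -> 0
  row 3 [00011]: ((1 XOR (1 IMPLIES 0)) AND ((1 XOR 0) OR (1 OR NOT 1))) -> 1
  row 4 [00100]: ((0 XOR (0 IMPLIES 0)) AND ((0 XOR 0) OR (0 OR NOT 0))) -> 1
  row 5 [00101]: ((0 XOR (1 IMPLIES 0)) AND ((1 XOR 0) OR (1 OR NOT 0))) -> 0
  row 6 [00110]: ((1 XOR (0 IMPLIES 0)) AND ((0 XOR 0) OR (0 OR NOT 1))) -> 0
  row 7 [00111]: ((1 XOR (1 IMPLIES 0)) AND ((1 XOR 0) OR (1 OR NOT 1))) -> 1
  row 8 [01000]: ((0 XOR (0 IMPLIES 1)) AND ((0 XOR 1) OR (0 OR NOT 0))) -> 1
  row 9 [01001]: ((0 XOR (1 IMPLIES 1)) AND ((1 XOR 1) OR (1 OR NOT 0))) -> 1
  row 10 [01010]: ((1 XOR (0 IMPLIES 1)) AND ((0 XOR 1) OR (0 OR NOT 1))) -> 0
  row 11 [01011]: ((1 XOR (1 IMPLIES 1)) AND ((1 XOR 1) OR (1 OR NOT 1))) -> 0
  row 12 [01100]: ((0 XOR (0 IMPLIES 1)) AND ((0 XOR 1) OR (0 OR NOT 0))) -> 1
  row 13 [01101]: ((0 XOR (1 IMPLIES 1)) AND ((1 XOR 1) OR (1 OR NOT 0))) -> 1
  row 14 [01110]: ((1 XOR (0 IMPLIES 1)) AND ((0 XOR 1) OR (0 OR NOT 1))) -> 0
  row 15 [01111]: ((1 XOR (1 IMPLIES 1)) AND ((1 XOR 1) OR (1 OR NOT 1))) -> 0
  row 16 [10000]: ((0 XOR (0 IMPLIES 0)) AND ((0 XOR 0) OR (0 OR NOT 0))) -> 1
  row 17 [10001]: ((0 XOR (1 IMPLIES 0)) AND ((1 XOR 0) OR (1 OR NOT 0))) -> 0
  row 18 [10010]: ((1 XOR (0 IMPLIES 0)) AND ((0 XOR 0) OR (0 OR NOT 1))) -> 0
  row 19 [10011]: ((1 XOR (1 IMPLIES 0)) AND ((1 XOR 0) OR (1 OR NOT 1))) -> 1
  row 20 [10100]: ((0 XOR (0 IMPLIES 0)) AND ((0 XOR 0) OR (0 OR NOT 0))) -> 1
  row 21 [10101]: ((0 XOR (1 IMPLIES 0)) AND ((1 XOR 0) OR (1 OR NOT 0))) -> 0
  row 22 [10110]: ((1 XOR (0 IMPLIES 0)) AND ((0 XOR 0) OR (0 OR NOT 1))) -> 0
  row 23 [10111]: ((1 XOR (1 IMPLIES 0)) AND ((1 XOR 0) OR (1 OR NOT 1))) -> 1
  row 24 [11000]: ((0 XOR (0 IMPLIES 1)) AND ((0 XOR 1) OR (0 OR NOT 0))) -> 1
  row 25 [11001]: ((0 XOR (1 IMPLIES 1)) AND ((1 XOR 1) OR (1 OR NOT 0))) -> 1
  row 26 [11010]: ((1 XOR (0 IMPLIES 1)) AND ((0 XOR 1) OR (0 OR NOT 1))) -> 0
  row 27 [11011]: ((1 XOR (1 IMPLIES 1)) AND ((1 XOR 1) OR (1 OR NOT 1))) -> 0
  row 28 [11100]: ((0 XOR (0 IMPLIES 1)) AND ((0 XOR 1) OR (0 OR NOT 0))) -> 1
  row 29 [11101]: ((0 XOR (1 IMPLIES 1)) AND ((1 XOR 1) OR (1 OR NOT 0))) -> 1
  row 30 [11110]: ((1 XOR (0 IMPLIES 1)) AND ((0 XOR 1) OR (0 OR NOT 1))) -> 0
  row 31 [11111]: ((1 XOR (1 IMPLIES 1)) AND ((1 XOR 1) OR (1 OR NOT 1))) -> 0
Full result column, 4 rows per line (a,b,c fixed per line; d,e runs 00..11 left to right):
  rows 0-3 [a,b,c=000]: 1001  = hex 9
  rows 4-7 [a,b,c=001]: 1001  = hex 9
  rows 8-11 [a,b,c=010]: 1100  = hex C
  rows 12-15 [a,b,c=011]: 1100  = hex C
  rows 16-19 [a,b,c=100]: 1001  = hex 9
  rows 20-23 [a,b,c=101]: 1001  = hex 9
  rows 24-27 [a,b,c=110]: 1100  = hex C
  rows 28-31 [a,b,c=111]: 1100  = hex C
Output column (row 0 .. row 31) = 10011001110011001001100111001100
Output column grouped in 4s = 1001 1001 1100 1100 1001 1001 1100 1100 = 0x99CC99CC
Convert to decimal digit by digit (value = value*16 + digit):
  9 -> 9
  9*16 + 9 = 153
  153*16 + 12 (C) = 2460
  2460*16 + 12 (C) = 39372
  39372*16 + 9 = 629961
  629961*16 + 9 = 10079385
  10079385*16 + 12 (C) = 161270172
  161270172*16 + 12 (C) = 2580322764
Decimal = 2580322764

2580322764


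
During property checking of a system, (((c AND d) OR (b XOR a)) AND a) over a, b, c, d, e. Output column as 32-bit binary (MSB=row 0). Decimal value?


Formula: (((c AND d) OR (b XOR a)) AND a) over a, b, c, d, e (32 rows)
Evaluate each row (bits = a,b,c,d,e, MSB first):
  row 0 [00000]: (((0 AND 0) OR (0 XOR 0)) AND 0) -> 0
  row 1 [00001]: (((0 AND 0) OR (0 XOR 0)) AND 0) -> 0
  row 2 [00010]: (((0 AND 1) OR (0 XOR 0)) AND 0) -> 0
  row 3 [00011]: (((0 AND 1) OR (0 XOR 0)) AND 0) -> 0
  row 4 [00100]: (((1 AND 0) OR (0 XOR 0)) AND 0) -> 0
  row 5 [00101]: (((1 AND 0) OR (0 XOR 0)) AND 0) -> 0
  row 6 [00110]: (((1 AND 1) OR (0 XOR 0)) AND 0) -> 0
  row 7 [00111]: (((1 AND 1) OR (0 XOR 0)) AND 0) -> 0
  row 8 [01000]: (((0 AND 0) OR (1 XOR 0)) AND 0) -> 0
  row 9 [01001]: (((0 AND 0) OR (1 XOR 0)) AND 0) -> 0
  row 10 [01010]: (((0 AND 1) OR (1 XOR 0)) AND 0) -> 0
  row 11 [01011]: (((0 AND 1) OR (1 XOR 0)) AND 0) -> 0
  row 12 [01100]: (((1 AND 0) OR (1 XOR 0)) AND 0) -> 0
  row 13 [01101]: (((1 AND 0) OR (1 XOR 0)) AND 0) -> 0
  row 14 [01110]: (((1 AND 1) OR (1 XOR 0)) AND 0) -> 0
  row 15 [01111]: (((1 AND 1) OR (1 XOR 0)) AND 0) -> 0
  row 16 [10000]: (((0 AND 0) OR (0 XOR 1)) AND 1) -> 1
  row 17 [10001]: (((0 AND 0) OR (0 XOR 1)) AND 1) -> 1
  row 18 [10010]: (((0 AND 1) OR (0 XOR 1)) AND 1) -> 1
  row 19 [10011]: (((0 AND 1) OR (0 XOR 1)) AND 1) -> 1
  row 20 [10100]: (((1 AND 0) OR (0 XOR 1)) AND 1) -> 1
  row 21 [10101]: (((1 AND 0) OR (0 XOR 1)) AND 1) -> 1
  row 22 [10110]: (((1 AND 1) OR (0 XOR 1)) AND 1) -> 1
  row 23 [10111]: (((1 AND 1) OR (0 XOR 1)) AND 1) -> 1
  row 24 [11000]: (((0 AND 0) OR (1 XOR 1)) AND 1) -> 0
  row 25 [11001]: (((0 AND 0) OR (1 XOR 1)) AND 1) -> 0
  row 26 [11010]: (((0 AND 1) OR (1 XOR 1)) AND 1) -> 0
  row 27 [11011]: (((0 AND 1) OR (1 XOR 1)) AND 1) -> 0
  row 28 [11100]: (((1 AND 0) OR (1 XOR 1)) AND 1) -> 0
  row 29 [11101]: (((1 AND 0) OR (1 XOR 1)) AND 1) -> 0
  row 30 [11110]: (((1 AND 1) OR (1 XOR 1)) AND 1) -> 1
  row 31 [11111]: (((1 AND 1) OR (1 XOR 1)) AND 1) -> 1
Full result column, 4 rows per line (a,b,c fixed per line; d,e runs 00..11 left to right):
  rows 0-3 [a,b,c=000]: 0000  = hex 0
  rows 4-7 [a,b,c=001]: 0000  = hex 0
  rows 8-11 [a,b,c=010]: 0000  = hex 0
  rows 12-15 [a,b,c=011]: 0000  = hex 0
  rows 16-19 [a,b,c=100]: 1111  = hex F
  rows 20-23 [a,b,c=101]: 1111  = hex F
  rows 24-27 [a,b,c=110]: 0000  = hex 0
  rows 28-31 [a,b,c=111]: 0011  = hex 3
Output column (row 0 .. row 31) = 00000000000000001111111100000011
Output column grouped in 4s = 0000 0000 0000 0000 1111 1111 0000 0011 = 0x0000FF03
Convert to decimal digit by digit (value = value*16 + digit):
  0 -> 0
  0*16 + 0 = 0
  0*16 + 0 = 0
  0*16 + 0 = 0
  0*16 + 15 (F) = 15
  15*16 + 15 (F) = 255
  255*16 + 0 = 4080
  4080*16 + 3 = 65283
Decimal = 65283

65283


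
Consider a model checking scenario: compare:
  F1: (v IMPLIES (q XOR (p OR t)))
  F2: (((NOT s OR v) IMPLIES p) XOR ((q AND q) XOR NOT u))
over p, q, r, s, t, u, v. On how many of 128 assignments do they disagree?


F1 = (v IMPLIES (q XOR (p OR t)))
F2 = (((NOT s OR v) IMPLIES p) XOR ((q AND q) XOR NOT u))
Evaluate both on each of 128 rows (bits = p,q,r,s,t,u,v):
  row 0 [0000000]: F1=1 F2=1 -> 0
  row 1 [0000001]: F1=0 F2=1 (differ) -> 1
  row 2 [0000010]: F1=1 F2=0 (differ) -> 1
  row 3 [0000011]: F1=0 F2=0 -> 0
  row 4 [0000100]: F1=1 F2=1 -> 0
  (every remaining row is evaluated the same way; all 128 results are listed next)
Full result column, 8 rows per line (p,q,r,s fixed per line; t,u,v runs 000..111 left to right):
  rows 0-7 [p,q,r,s=0000]: 01100011  (ones: 4)
  rows 8-15 [p,q,r,s=0001]: 11001001  (ones: 4)
  rows 16-23 [p,q,r,s=0010]: 01100011  (ones: 4)
  rows 24-31 [p,q,r,s=0011]: 11001001  (ones: 4)
  rows 32-39 [p,q,r,s=0100]: 11001001  (ones: 4)
  rows 40-47 [p,q,r,s=0101]: 01100011  (ones: 4)
  rows 48-55 [p,q,r,s=0110]: 11001001  (ones: 4)
  rows 56-63 [p,q,r,s=0111]: 01100011  (ones: 4)
  rows 64-71 [p,q,r,s=1000]: 11001100  (ones: 4)
  rows 72-79 [p,q,r,s=1001]: 11001100  (ones: 4)
  rows 80-87 [p,q,r,s=1010]: 11001100  (ones: 4)
  rows 88-95 [p,q,r,s=1011]: 11001100  (ones: 4)
  rows 96-103 [p,q,r,s=1100]: 01100110  (ones: 4)
  rows 104-111 [p,q,r,s=1101]: 01100110  (ones: 4)
  rows 112-119 [p,q,r,s=1110]: 01100110  (ones: 4)
  rows 120-127 [p,q,r,s=1111]: 01100110  (ones: 4)
Disagreements = 4+4+4+4+4+4+4+4+4+4+4+4+4+4+4+4 = 64

64


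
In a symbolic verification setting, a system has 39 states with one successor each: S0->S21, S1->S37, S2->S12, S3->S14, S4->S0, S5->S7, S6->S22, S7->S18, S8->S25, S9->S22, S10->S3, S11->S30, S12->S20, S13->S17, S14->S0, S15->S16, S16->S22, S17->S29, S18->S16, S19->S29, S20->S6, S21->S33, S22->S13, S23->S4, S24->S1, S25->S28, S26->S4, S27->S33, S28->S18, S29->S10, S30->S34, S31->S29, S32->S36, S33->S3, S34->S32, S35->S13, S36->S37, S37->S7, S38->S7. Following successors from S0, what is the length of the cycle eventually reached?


Trace from S0 until a state repeats:
  S0 -> S21 -> S33 -> S3 -> S14 -> S0
S0 first seen at step 0, revisited at step 5.
Cycle length = 5 - 0 = 5

5


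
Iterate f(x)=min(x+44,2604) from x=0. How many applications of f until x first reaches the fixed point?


Step 1: x=0, cap=2604, increment=44
Step 2: x grows by 44 each step until capped at 2604; fixed point is x=2604
Step 3: iterations = ceil(2604/44) = 60

60


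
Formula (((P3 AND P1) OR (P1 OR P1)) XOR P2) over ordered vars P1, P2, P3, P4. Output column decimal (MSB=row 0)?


Formula: (((P3 AND P1) OR (P1 OR P1)) XOR P2) over P1, P2, P3, P4 (16 rows)
Evaluate each row (bits = P1,P2,P3,P4, MSB first):
  row 0 [0000]: (((0 AND 0) OR (0 OR 0)) XOR 0) -> 0
  row 1 [0001]: (((0 AND 0) OR (0 OR 0)) XOR 0) -> 0
  row 2 [0010]: (((1 AND 0) OR (0 OR 0)) XOR 0) -> 0
  row 3 [0011]: (((1 AND 0) OR (0 OR 0)) XOR 0) -> 0
  row 4 [0100]: (((0 AND 0) OR (0 OR 0)) XOR 1) -> 1
  row 5 [0101]: (((0 AND 0) OR (0 OR 0)) XOR 1) -> 1
  row 6 [0110]: (((1 AND 0) OR (0 OR 0)) XOR 1) -> 1
  row 7 [0111]: (((1 AND 0) OR (0 OR 0)) XOR 1) -> 1
  row 8 [1000]: (((0 AND 1) OR (1 OR 1)) XOR 0) -> 1
  row 9 [1001]: (((0 AND 1) OR (1 OR 1)) XOR 0) -> 1
  row 10 [1010]: (((1 AND 1) OR (1 OR 1)) XOR 0) -> 1
  row 11 [1011]: (((1 AND 1) OR (1 OR 1)) XOR 0) -> 1
  row 12 [1100]: (((0 AND 1) OR (1 OR 1)) XOR 1) -> 0
  row 13 [1101]: (((0 AND 1) OR (1 OR 1)) XOR 1) -> 0
  row 14 [1110]: (((1 AND 1) OR (1 OR 1)) XOR 1) -> 0
  row 15 [1111]: (((1 AND 1) OR (1 OR 1)) XOR 1) -> 0
Full result column, 4 rows per line (P1,P2 fixed per line; P3,P4 runs 00..11 left to right):
  rows 0-3 [P1,P2=00]: 0000  = hex 0
  rows 4-7 [P1,P2=01]: 1111  = hex F
  rows 8-11 [P1,P2=10]: 1111  = hex F
  rows 12-15 [P1,P2=11]: 0000  = hex 0
Output column (row 0 .. row 15) = 0000111111110000
Output column grouped in 4s = 0000 1111 1111 0000 = 0x0FF0
Convert to decimal digit by digit (value = value*16 + digit):
  0 -> 0
  0*16 + 15 (F) = 15
  15*16 + 15 (F) = 255
  255*16 + 0 = 4080
Decimal = 4080

4080


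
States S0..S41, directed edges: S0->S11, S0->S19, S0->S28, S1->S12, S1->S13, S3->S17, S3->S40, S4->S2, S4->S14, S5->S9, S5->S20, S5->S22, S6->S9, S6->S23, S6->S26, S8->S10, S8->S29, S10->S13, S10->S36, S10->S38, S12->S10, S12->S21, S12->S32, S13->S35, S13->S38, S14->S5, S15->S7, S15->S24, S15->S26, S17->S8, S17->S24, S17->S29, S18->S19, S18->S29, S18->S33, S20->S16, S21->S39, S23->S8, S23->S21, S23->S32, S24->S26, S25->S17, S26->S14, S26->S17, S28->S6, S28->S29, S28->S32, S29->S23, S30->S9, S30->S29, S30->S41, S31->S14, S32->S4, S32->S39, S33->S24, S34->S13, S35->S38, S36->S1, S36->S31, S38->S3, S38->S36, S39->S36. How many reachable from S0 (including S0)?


BFS from S0:
  layer 0: {S0}
  layer 1: {S11, S19, S28}
  layer 2: {S6, S29, S32}
  layer 3: {S4, S9, S23, S26, S39}
  layer 4: {S2, S8, S14, S17, S21, S36}
  layer 5: {S1, S5, S10, S24, S31}
  layer 6: {S12, S13, S20, S22, S38}
  layer 7: {S3, S16, S35}
  layer 8: {S40}
Reachable set: {S0, S1, S2, S3, S4, S5, S6, S8, S9, S10, S11, S12, S13, S14, S16, S17, S19, S20, S21, S22, S23, S24, S26, S28, S29, S31, S32, S35, S36, S38, S39, S40}
Count = 32

32


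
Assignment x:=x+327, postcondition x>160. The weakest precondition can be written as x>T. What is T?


Formula: wp(x:=E, P) = P[E/x] (substitute E for x in postcondition)
Step 1: Postcondition: x>160
Step 2: Substitute x+327 for x: x+327>160
Step 3: Solve for x: x > 160-327 = -167

-167


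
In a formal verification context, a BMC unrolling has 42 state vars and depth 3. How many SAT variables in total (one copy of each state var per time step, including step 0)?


BMC unrolls to depth k, creating one copy of each state var for steps 0..k.
Step count = 3 + 1 = 4 (steps 0 through 3)
Vars per step = 42
Total = 42 * 4 = 168

168


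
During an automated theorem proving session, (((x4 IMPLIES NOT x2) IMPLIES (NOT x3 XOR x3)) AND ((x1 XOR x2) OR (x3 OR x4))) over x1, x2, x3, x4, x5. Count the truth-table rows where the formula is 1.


Formula: (((x4 IMPLIES NOT x2) IMPLIES (NOT x3 XOR x3)) AND ((x1 XOR x2) OR (x3 OR x4))) over 5 vars (32 rows)
Evaluate each row (x1, x2, x3, x4, x5 as bits, MSB first):
  row 0 [00000]: (((0 IMPLIES NOT 0) IMPLIES (NOT 0 XOR 0)) AND ((0 XOR 0) OR (0 OR 0))) -> 0
  row 1 [00001]: (((0 IMPLIES NOT 0) IMPLIES (NOT 0 XOR 0)) AND ((0 XOR 0) OR (0 OR 0))) -> 0
  row 2 [00010]: (((1 IMPLIES NOT 0) IMPLIES (NOT 0 XOR 0)) AND ((0 XOR 0) OR (0 OR 1))) -> 1
  row 3 [00011]: (((1 IMPLIES NOT 0) IMPLIES (NOT 0 XOR 0)) AND ((0 XOR 0) OR (0 OR 1))) -> 1
  row 4 [00100]: (((0 IMPLIES NOT 0) IMPLIES (NOT 1 XOR 1)) AND ((0 XOR 0) OR (1 OR 0))) -> 1
  row 5 [00101]: (((0 IMPLIES NOT 0) IMPLIES (NOT 1 XOR 1)) AND ((0 XOR 0) OR (1 OR 0))) -> 1
  row 6 [00110]: (((1 IMPLIES NOT 0) IMPLIES (NOT 1 XOR 1)) AND ((0 XOR 0) OR (1 OR 1))) -> 1
  row 7 [00111]: (((1 IMPLIES NOT 0) IMPLIES (NOT 1 XOR 1)) AND ((0 XOR 0) OR (1 OR 1))) -> 1
  row 8 [01000]: (((0 IMPLIES NOT 1) IMPLIES (NOT 0 XOR 0)) AND ((0 XOR 1) OR (0 OR 0))) -> 1
  row 9 [01001]: (((0 IMPLIES NOT 1) IMPLIES (NOT 0 XOR 0)) AND ((0 XOR 1) OR (0 OR 0))) -> 1
  row 10 [01010]: (((1 IMPLIES NOT 1) IMPLIES (NOT 0 XOR 0)) AND ((0 XOR 1) OR (0 OR 1))) -> 1
  row 11 [01011]: (((1 IMPLIES NOT 1) IMPLIES (NOT 0 XOR 0)) AND ((0 XOR 1) OR (0 OR 1))) -> 1
  row 12 [01100]: (((0 IMPLIES NOT 1) IMPLIES (NOT 1 XOR 1)) AND ((0 XOR 1) OR (1 OR 0))) -> 1
  row 13 [01101]: (((0 IMPLIES NOT 1) IMPLIES (NOT 1 XOR 1)) AND ((0 XOR 1) OR (1 OR 0))) -> 1
  row 14 [01110]: (((1 IMPLIES NOT 1) IMPLIES (NOT 1 XOR 1)) AND ((0 XOR 1) OR (1 OR 1))) -> 1
  row 15 [01111]: (((1 IMPLIES NOT 1) IMPLIES (NOT 1 XOR 1)) AND ((0 XOR 1) OR (1 OR 1))) -> 1
  row 16 [10000]: (((0 IMPLIES NOT 0) IMPLIES (NOT 0 XOR 0)) AND ((1 XOR 0) OR (0 OR 0))) -> 1
  row 17 [10001]: (((0 IMPLIES NOT 0) IMPLIES (NOT 0 XOR 0)) AND ((1 XOR 0) OR (0 OR 0))) -> 1
  row 18 [10010]: (((1 IMPLIES NOT 0) IMPLIES (NOT 0 XOR 0)) AND ((1 XOR 0) OR (0 OR 1))) -> 1
  row 19 [10011]: (((1 IMPLIES NOT 0) IMPLIES (NOT 0 XOR 0)) AND ((1 XOR 0) OR (0 OR 1))) -> 1
  row 20 [10100]: (((0 IMPLIES NOT 0) IMPLIES (NOT 1 XOR 1)) AND ((1 XOR 0) OR (1 OR 0))) -> 1
  row 21 [10101]: (((0 IMPLIES NOT 0) IMPLIES (NOT 1 XOR 1)) AND ((1 XOR 0) OR (1 OR 0))) -> 1
  row 22 [10110]: (((1 IMPLIES NOT 0) IMPLIES (NOT 1 XOR 1)) AND ((1 XOR 0) OR (1 OR 1))) -> 1
  row 23 [10111]: (((1 IMPLIES NOT 0) IMPLIES (NOT 1 XOR 1)) AND ((1 XOR 0) OR (1 OR 1))) -> 1
  row 24 [11000]: (((0 IMPLIES NOT 1) IMPLIES (NOT 0 XOR 0)) AND ((1 XOR 1) OR (0 OR 0))) -> 0
  row 25 [11001]: (((0 IMPLIES NOT 1) IMPLIES (NOT 0 XOR 0)) AND ((1 XOR 1) OR (0 OR 0))) -> 0
  row 26 [11010]: (((1 IMPLIES NOT 1) IMPLIES (NOT 0 XOR 0)) AND ((1 XOR 1) OR (0 OR 1))) -> 1
  row 27 [11011]: (((1 IMPLIES NOT 1) IMPLIES (NOT 0 XOR 0)) AND ((1 XOR 1) OR (0 OR 1))) -> 1
  row 28 [11100]: (((0 IMPLIES NOT 1) IMPLIES (NOT 1 XOR 1)) AND ((1 XOR 1) OR (1 OR 0))) -> 1
  row 29 [11101]: (((0 IMPLIES NOT 1) IMPLIES (NOT 1 XOR 1)) AND ((1 XOR 1) OR (1 OR 0))) -> 1
  row 30 [11110]: (((1 IMPLIES NOT 1) IMPLIES (NOT 1 XOR 1)) AND ((1 XOR 1) OR (1 OR 1))) -> 1
  row 31 [11111]: (((1 IMPLIES NOT 1) IMPLIES (NOT 1 XOR 1)) AND ((1 XOR 1) OR (1 OR 1))) -> 1
Full result column, 8 rows per line (x1,x2 fixed per line; x3,x4,x5 runs 000..111 left to right):
  rows 0-7 [x1,x2=00]: 00111111  (ones: 6)
  rows 8-15 [x1,x2=01]: 11111111  (ones: 8)
  rows 16-23 [x1,x2=10]: 11111111  (ones: 8)
  rows 24-31 [x1,x2=11]: 00111111  (ones: 6)
Count of 1-rows = 6+8+8+6 = 28

28


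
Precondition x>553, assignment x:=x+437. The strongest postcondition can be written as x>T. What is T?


Formula: sp(P, x:=E) = exists old_x. (x = E[old_x/x]) AND P[old_x/x] (old_x is the value of x before the assignment; eliminate old_x by solving x = E[old_x/x] for old_x)
Step 1: Precondition P: x>553, i.e. old_x > 553
Step 2: Assignment gives x = old_x + 437, so old_x = x - 437
Step 3: Substitute into P: x - 437 > 553
Step 4: Simplify: x > 553+437 = 990

990


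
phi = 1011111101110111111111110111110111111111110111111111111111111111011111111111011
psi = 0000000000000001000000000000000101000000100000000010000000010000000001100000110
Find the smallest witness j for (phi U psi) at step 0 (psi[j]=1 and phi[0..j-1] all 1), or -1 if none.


(phi U psi) at 0: need smallest j with psi[j]=1 and phi[i]=1 for all i in [0,j).
Scan from step 0:
  step 0: phi=1, psi=0 -> continue
  step 1: phi=0 -> phi-prefix broken from here
  step 15: psi=1 but phi already failed -> not a witness
  step 31: psi=1 but phi already failed -> not a witness
  step 33: psi=1 but phi already failed -> not a witness
  step 40: psi=1 but phi already failed -> not a witness
  step 50: psi=1 but phi already failed -> not a witness
  step 59: psi=1 but phi already failed -> not a witness
  step 69: psi=1 but phi already failed -> not a witness
  step 70: psi=1 but phi already failed -> not a witness
  step 76: psi=1 but phi already failed -> not a witness
  step 77: psi=1 but phi already failed -> not a witness
  end of trace: no witness -> -1
Witness step = -1

-1


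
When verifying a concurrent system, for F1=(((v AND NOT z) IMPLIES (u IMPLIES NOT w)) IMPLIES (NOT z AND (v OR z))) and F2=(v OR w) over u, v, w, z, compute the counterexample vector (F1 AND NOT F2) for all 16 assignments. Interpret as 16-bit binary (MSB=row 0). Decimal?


F1 = (((v AND NOT z) IMPLIES (u IMPLIES NOT w)) IMPLIES (NOT z AND (v OR z)))
F2 = (v OR w)
Counterexample to F1=>F2 is where F1=1 and F2=0.
Evaluate each row (bits = u,v,w,z, MSB first):
  row 0 [0000]: F1=0 F2=0 -> F1&~F2 -> 0
  row 1 [0001]: F1=0 F2=0 -> F1&~F2 -> 0
  row 2 [0010]: F1=0 F2=1 -> F1&~F2 -> 0
  row 3 [0011]: F1=0 F2=1 -> F1&~F2 -> 0
  row 4 [0100]: F1=1 F2=1 -> F1&~F2 -> 0
  row 5 [0101]: F1=0 F2=1 -> F1&~F2 -> 0
  row 6 [0110]: F1=1 F2=1 -> F1&~F2 -> 0
  row 7 [0111]: F1=0 F2=1 -> F1&~F2 -> 0
  row 8 [1000]: F1=0 F2=0 -> F1&~F2 -> 0
  row 9 [1001]: F1=0 F2=0 -> F1&~F2 -> 0
  row 10 [1010]: F1=0 F2=1 -> F1&~F2 -> 0
  row 11 [1011]: F1=0 F2=1 -> F1&~F2 -> 0
  row 12 [1100]: F1=1 F2=1 -> F1&~F2 -> 0
  row 13 [1101]: F1=0 F2=1 -> F1&~F2 -> 0
  row 14 [1110]: F1=1 F2=1 -> F1&~F2 -> 0
  row 15 [1111]: F1=0 F2=1 -> F1&~F2 -> 0
Full result column, 4 rows per line (u,v fixed per line; w,z runs 00..11 left to right):
  rows 0-3 [u,v=00]: 0000  = hex 0
  rows 4-7 [u,v=01]: 0000  = hex 0
  rows 8-11 [u,v=10]: 0000  = hex 0
  rows 12-15 [u,v=11]: 0000  = hex 0
Counterexample vector (row 0 .. row 15) = 0000000000000000
Output column grouped in 4s = 0000 0000 0000 0000 = 0x0000
Convert to decimal digit by digit (value = value*16 + digit):
  0 -> 0
  0*16 + 0 = 0
  0*16 + 0 = 0
  0*16 + 0 = 0
Decimal = 0

0


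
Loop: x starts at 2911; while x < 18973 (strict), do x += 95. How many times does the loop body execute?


Step 1: x goes from 2911 toward 18973 by 95; the body runs while x<18973, so iterations = ceil((bound-start)/step)
Step 2: Distance=16062
Step 3: ceil(16062/95)=170

170


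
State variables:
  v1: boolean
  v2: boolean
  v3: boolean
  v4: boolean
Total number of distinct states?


State space = product of domain sizes of all variables.
Domain sizes:
  v1 (boolean): 2
  v2 (boolean): 2
  v3 (boolean): 2
  v4 (boolean): 2
Product = 2 * 2 * 2 * 2 = 16

16


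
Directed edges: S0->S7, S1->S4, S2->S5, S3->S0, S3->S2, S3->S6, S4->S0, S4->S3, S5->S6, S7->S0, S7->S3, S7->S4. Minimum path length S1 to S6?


BFS layer-by-layer from S1:
  dist 0: {S1}
  dist 1: {S4}
  dist 2: {S0, S3}
  dist 3: {S2, S6, S7}
  -> S6 reached at distance 3
Shortest path length = 3

3


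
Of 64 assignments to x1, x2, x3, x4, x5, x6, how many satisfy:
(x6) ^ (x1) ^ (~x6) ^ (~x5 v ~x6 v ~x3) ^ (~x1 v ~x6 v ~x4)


CNF with 5 clauses over 6 vars (64 assignments).
An assignment satisfies CNF iff every clause has >=1 true literal.
Check each row (bits = x1,x2,x3,x4,x5,x6; clause T/F shown):
  row 0 [000000]: clauses=FFTTT -> 0
  row 1 [000001]: clauses=TFFTT -> 0
  row 2 [000010]: clauses=FFTTT -> 0
  row 3 [000011]: clauses=TFFTT -> 0
  row 4 [000100]: clauses=FFTTT -> 0
  (every remaining row is evaluated the same way; all 64 results are listed next)
Full result column, 8 rows per line (x1,x2,x3 fixed per line; x4,x5,x6 runs 000..111 left to right):
  rows 0-7 [x1,x2,x3=000]: 00000000  (ones: 0)
  rows 8-15 [x1,x2,x3=001]: 00000000  (ones: 0)
  rows 16-23 [x1,x2,x3=010]: 00000000  (ones: 0)
  rows 24-31 [x1,x2,x3=011]: 00000000  (ones: 0)
  rows 32-39 [x1,x2,x3=100]: 00000000  (ones: 0)
  rows 40-47 [x1,x2,x3=101]: 00000000  (ones: 0)
  rows 48-55 [x1,x2,x3=110]: 00000000  (ones: 0)
  rows 56-63 [x1,x2,x3=111]: 00000000  (ones: 0)
Satisfying assignments = 0+0+0+0+0+0+0+0 = 0

0


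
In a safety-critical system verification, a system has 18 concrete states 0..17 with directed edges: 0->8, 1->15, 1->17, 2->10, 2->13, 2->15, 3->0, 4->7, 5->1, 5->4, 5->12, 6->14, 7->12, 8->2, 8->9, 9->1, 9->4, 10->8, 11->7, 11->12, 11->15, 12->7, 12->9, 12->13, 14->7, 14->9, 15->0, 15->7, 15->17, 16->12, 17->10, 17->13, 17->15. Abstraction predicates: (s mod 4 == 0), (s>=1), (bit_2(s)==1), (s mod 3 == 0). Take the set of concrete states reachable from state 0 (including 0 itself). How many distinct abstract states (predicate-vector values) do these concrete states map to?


BFS from 0:
Concrete reachable: {0, 1, 2, 4, 7, 8, 9, 10, 12, 13, 15, 17}
Abstract via predicates (s mod 4 == 0), (s>=1), (bit_2(s)==1), (s mod 3 == 0):
  (0,1,0,0) <- {1, 2, 10, 17}
  (0,1,0,1) <- {9}
  (0,1,1,0) <- {7, 13}
  (0,1,1,1) <- {15}
  (1,0,0,1) <- {0}
  (1,1,0,0) <- {8}
  (1,1,1,0) <- {4}
  (1,1,1,1) <- {12}
Distinct abstract states = 8

8


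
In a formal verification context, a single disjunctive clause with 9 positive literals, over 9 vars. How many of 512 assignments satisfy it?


Step 1: Total=2^9=512
Step 2: Unsat when all 9 false: 2^0=1
Step 3: Sat=512-1=511

511


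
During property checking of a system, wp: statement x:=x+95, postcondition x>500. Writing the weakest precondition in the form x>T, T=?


Formula: wp(x:=E, P) = P[E/x] (substitute E for x in postcondition)
Step 1: Postcondition: x>500
Step 2: Substitute x+95 for x: x+95>500
Step 3: Solve for x: x > 500-95 = 405

405


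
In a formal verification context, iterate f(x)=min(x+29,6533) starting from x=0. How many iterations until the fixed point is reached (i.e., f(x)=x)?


Step 1: x=0, cap=6533, increment=29
Step 2: x grows by 29 each step until capped at 6533; fixed point is x=6533
Step 3: iterations = ceil(6533/29) = 226

226


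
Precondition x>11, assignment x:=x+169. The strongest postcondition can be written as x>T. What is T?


Formula: sp(P, x:=E) = exists old_x. (x = E[old_x/x]) AND P[old_x/x] (old_x is the value of x before the assignment; eliminate old_x by solving x = E[old_x/x] for old_x)
Step 1: Precondition P: x>11, i.e. old_x > 11
Step 2: Assignment gives x = old_x + 169, so old_x = x - 169
Step 3: Substitute into P: x - 169 > 11
Step 4: Simplify: x > 11+169 = 180

180


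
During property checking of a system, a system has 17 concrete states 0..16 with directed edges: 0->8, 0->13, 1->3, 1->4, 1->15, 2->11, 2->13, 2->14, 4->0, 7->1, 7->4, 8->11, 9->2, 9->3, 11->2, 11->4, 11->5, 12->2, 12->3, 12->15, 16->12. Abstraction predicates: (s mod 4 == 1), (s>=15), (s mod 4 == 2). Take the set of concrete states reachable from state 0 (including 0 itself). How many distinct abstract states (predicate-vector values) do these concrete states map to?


BFS from 0:
Concrete reachable: {0, 2, 4, 5, 8, 11, 13, 14}
Abstract via predicates (s mod 4 == 1), (s>=15), (s mod 4 == 2):
  (0,0,0) <- {0, 4, 8, 11}
  (0,0,1) <- {2, 14}
  (1,0,0) <- {5, 13}
Distinct abstract states = 3

3


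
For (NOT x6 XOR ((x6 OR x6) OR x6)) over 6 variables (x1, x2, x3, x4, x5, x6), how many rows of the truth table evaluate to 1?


Formula: (NOT x6 XOR ((x6 OR x6) OR x6)) over 6 vars (64 rows)
Evaluate each row (x1, x2, x3, x4, x5, x6 as bits, MSB first):
  row 0 [000000]: (NOT 0 XOR ((0 OR 0) OR 0)) -> 1
  row 1 [000001]: (NOT 1 XOR ((1 OR 1) OR 1)) -> 1
  row 2 [000010]: (NOT 0 XOR ((0 OR 0) OR 0)) -> 1
  row 3 [000011]: (NOT 1 XOR ((1 OR 1) OR 1)) -> 1
  row 4 [000100]: (NOT 0 XOR ((0 OR 0) OR 0)) -> 1
  (every remaining row is evaluated the same way; all 64 results are listed next)
Full result column, 8 rows per line (x1,x2,x3 fixed per line; x4,x5,x6 runs 000..111 left to right):
  rows 0-7 [x1,x2,x3=000]: 11111111  (ones: 8)
  rows 8-15 [x1,x2,x3=001]: 11111111  (ones: 8)
  rows 16-23 [x1,x2,x3=010]: 11111111  (ones: 8)
  rows 24-31 [x1,x2,x3=011]: 11111111  (ones: 8)
  rows 32-39 [x1,x2,x3=100]: 11111111  (ones: 8)
  rows 40-47 [x1,x2,x3=101]: 11111111  (ones: 8)
  rows 48-55 [x1,x2,x3=110]: 11111111  (ones: 8)
  rows 56-63 [x1,x2,x3=111]: 11111111  (ones: 8)
Count of 1-rows = 8+8+8+8+8+8+8+8 = 64

64


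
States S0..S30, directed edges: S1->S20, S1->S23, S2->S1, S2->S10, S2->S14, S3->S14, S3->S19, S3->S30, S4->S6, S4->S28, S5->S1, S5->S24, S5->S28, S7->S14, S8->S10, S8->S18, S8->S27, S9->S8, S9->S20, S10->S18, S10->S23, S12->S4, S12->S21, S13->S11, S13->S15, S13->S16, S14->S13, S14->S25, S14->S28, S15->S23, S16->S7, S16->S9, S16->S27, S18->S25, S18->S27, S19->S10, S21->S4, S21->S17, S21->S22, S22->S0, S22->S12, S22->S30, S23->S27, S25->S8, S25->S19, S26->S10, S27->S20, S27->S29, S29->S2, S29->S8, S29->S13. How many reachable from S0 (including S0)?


BFS from S0:
  layer 0: {S0}
Reachable set: {S0}
Count = 1

1


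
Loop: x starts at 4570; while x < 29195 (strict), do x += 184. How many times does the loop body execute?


Step 1: x goes from 4570 toward 29195 by 184; the body runs while x<29195, so iterations = ceil((bound-start)/step)
Step 2: Distance=24625
Step 3: ceil(24625/184)=134

134


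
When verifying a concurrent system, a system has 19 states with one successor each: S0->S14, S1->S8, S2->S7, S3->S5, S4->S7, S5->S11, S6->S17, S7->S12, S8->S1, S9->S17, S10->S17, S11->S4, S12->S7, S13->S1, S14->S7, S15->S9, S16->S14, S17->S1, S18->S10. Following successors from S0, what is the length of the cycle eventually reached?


Trace from S0 until a state repeats:
  S0 -> S14 -> S7 -> S12 -> S7
S7 first seen at step 2, revisited at step 4.
Cycle length = 4 - 2 = 2

2
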